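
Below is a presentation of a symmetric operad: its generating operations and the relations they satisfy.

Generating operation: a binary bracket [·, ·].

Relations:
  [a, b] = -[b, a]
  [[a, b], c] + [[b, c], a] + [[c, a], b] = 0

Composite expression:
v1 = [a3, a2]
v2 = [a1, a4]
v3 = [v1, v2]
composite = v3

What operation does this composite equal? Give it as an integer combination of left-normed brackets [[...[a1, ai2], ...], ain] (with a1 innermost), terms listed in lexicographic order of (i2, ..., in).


[[[a1, a4], a2], a3] - [[[a1, a4], a3], a2]

Expand each bracket as ab - ba; the a1-initial words give the coefficients.
Composite bracket: [[a3, a2], [a1, a4]]
Expanding via [a, b] = ab - ba: 8 signed words (2^3 = 8).
Coefficients come from the a1-initial words:
  the word a1a4a2a3 carries sign +1 and contributes +[[[a1, a4], a2], a3]
  the word a1a4a3a2 carries sign -1 and contributes -[[[a1, a4], a3], a2]


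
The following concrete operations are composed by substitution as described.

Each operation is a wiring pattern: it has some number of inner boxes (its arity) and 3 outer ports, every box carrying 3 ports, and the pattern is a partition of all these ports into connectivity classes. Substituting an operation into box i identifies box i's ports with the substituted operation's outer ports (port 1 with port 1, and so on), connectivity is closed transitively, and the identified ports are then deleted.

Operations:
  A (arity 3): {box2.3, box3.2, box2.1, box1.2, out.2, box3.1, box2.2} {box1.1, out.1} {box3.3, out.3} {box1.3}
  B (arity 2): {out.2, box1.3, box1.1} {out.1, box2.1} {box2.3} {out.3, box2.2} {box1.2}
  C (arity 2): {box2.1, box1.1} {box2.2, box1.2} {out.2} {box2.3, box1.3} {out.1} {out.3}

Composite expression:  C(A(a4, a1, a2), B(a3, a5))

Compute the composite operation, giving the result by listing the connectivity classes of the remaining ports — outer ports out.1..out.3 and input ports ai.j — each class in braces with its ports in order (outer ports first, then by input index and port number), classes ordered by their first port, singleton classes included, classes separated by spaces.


{out.1} {out.2} {out.3} {a1.1, a1.2, a1.3, a2.1, a2.2, a3.1, a3.3, a4.2} {a2.3, a5.2} {a3.2} {a4.1, a5.1} {a4.3} {a5.3}

Connectivity passes through glued C-boundaries; trace each wire chain.
after A, the pattern on (a4, a1, a2) reads {out.1, a4.1} {out.2, a1.1, a1.2, a1.3, a2.1, a2.2, a4.2} {out.3, a2.3} {a4.3} (out.j = its outer ports)
after B, the pattern on (a3, a5) reads {out.1, a5.1} {out.2, a3.1, a3.3} {out.3, a5.2} {a3.2} {a5.3} (out.j = its outer ports)
after C, the pattern on (a4, a1, a2, a3, a5) reads {out.1} {out.2} {out.3} {a1.1, a1.2, a1.3, a2.1, a2.2, a3.1, a3.3, a4.2} {a2.3, a5.2} {a3.2} {a4.1, a5.1} {a4.3} {a5.3} (out.j = its outer ports)


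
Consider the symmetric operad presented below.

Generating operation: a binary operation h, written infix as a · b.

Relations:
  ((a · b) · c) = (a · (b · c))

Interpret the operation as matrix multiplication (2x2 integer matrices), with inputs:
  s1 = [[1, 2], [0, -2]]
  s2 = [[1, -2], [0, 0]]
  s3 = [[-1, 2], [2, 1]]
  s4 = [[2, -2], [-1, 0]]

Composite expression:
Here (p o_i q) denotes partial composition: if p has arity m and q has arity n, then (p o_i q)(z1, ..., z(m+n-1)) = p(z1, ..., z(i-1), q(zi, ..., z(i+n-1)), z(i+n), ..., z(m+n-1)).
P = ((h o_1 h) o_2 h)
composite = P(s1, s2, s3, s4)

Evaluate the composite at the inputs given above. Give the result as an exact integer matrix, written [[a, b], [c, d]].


[[-10, 10], [0, 0]]

(s2 · s3) = [[-5, 0], [0, 0]]
(s1 · (s2 · s3)) = [[-5, 0], [0, 0]]
((s1 · (s2 · s3)) · s4) = [[-10, 10], [0, 0]]


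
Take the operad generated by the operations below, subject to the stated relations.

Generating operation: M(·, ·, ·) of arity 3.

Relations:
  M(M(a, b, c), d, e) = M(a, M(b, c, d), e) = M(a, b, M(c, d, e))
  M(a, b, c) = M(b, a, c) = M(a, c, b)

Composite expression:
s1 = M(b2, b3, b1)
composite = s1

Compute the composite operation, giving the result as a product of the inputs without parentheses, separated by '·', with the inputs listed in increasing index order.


b1 · b2 · b3

Key point: M commutes, so take the b-inputs in any fixed order.
M(b2, b3, b1) spells out as b2 · b3 · b1
reordering the factors by index: b1 · b2 · b3


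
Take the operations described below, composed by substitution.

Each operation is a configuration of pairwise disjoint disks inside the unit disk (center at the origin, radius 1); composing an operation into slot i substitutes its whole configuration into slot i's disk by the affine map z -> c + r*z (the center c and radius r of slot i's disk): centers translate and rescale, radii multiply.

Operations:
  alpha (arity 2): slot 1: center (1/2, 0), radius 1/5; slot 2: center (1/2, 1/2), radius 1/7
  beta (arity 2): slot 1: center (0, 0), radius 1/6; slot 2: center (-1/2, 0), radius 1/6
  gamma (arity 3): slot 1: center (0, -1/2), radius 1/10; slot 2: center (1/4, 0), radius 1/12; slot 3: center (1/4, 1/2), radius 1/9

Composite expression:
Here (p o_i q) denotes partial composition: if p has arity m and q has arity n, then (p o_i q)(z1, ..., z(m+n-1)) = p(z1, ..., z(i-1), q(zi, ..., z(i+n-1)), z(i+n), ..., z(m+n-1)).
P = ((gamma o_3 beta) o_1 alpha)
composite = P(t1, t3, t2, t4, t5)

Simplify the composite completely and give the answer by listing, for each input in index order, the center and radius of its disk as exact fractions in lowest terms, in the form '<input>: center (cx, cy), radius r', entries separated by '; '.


t1: center (1/20, -1/2), radius 1/50; t2: center (1/4, 0), radius 1/12; t3: center (1/20, -9/20), radius 1/70; t4: center (1/4, 1/2), radius 1/54; t5: center (7/36, 1/2), radius 1/54

Follow each t-input down from gamma: c' goes to c + r*c', radius to r*r'.
t1: after 2 affine steps, its disk has center (1/20, -1/2), radius 1/50
t3: after 2 affine steps, its disk has center (1/20, -9/20), radius 1/70
t2: after 1 affine step, its disk has center (1/4, 0), radius 1/12
t4: after 2 affine steps, its disk has center (1/4, 1/2), radius 1/54
t5: after 2 affine steps, its disk has center (7/36, 1/2), radius 1/54


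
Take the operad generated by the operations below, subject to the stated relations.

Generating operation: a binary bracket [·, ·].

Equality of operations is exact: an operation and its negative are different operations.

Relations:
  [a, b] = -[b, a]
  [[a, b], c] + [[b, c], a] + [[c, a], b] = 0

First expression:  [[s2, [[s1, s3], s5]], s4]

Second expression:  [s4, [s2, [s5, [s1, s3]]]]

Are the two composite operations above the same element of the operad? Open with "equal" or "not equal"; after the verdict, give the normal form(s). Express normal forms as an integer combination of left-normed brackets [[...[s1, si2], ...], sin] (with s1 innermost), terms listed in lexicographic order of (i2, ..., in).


equal; both compose to -[[[[s1, s3], s5], s2], s4]


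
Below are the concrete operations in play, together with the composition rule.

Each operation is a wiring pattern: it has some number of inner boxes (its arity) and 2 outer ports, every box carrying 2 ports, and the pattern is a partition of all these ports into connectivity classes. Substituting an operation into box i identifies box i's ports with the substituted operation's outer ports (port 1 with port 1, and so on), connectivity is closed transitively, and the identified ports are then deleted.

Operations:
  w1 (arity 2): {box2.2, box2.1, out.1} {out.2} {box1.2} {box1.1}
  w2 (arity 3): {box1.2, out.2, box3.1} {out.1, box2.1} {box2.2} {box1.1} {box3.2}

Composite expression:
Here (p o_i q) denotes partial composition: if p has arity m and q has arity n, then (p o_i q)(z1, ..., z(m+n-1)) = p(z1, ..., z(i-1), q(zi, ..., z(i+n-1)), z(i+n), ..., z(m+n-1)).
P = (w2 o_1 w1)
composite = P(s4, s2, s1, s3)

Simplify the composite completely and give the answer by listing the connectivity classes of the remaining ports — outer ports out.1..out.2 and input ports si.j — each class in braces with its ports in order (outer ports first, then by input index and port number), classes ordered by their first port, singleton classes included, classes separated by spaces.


{out.1, s1.1} {out.2, s3.1} {s1.2} {s2.1, s2.2} {s3.2} {s4.1} {s4.2}

Reachability decides: close wires over w2-identified ports.
w1 over (s4, s2) gives {out.1, s2.1, s2.2} {out.2} {s4.1} {s4.2}, out.j being that stage's outer ports
w2 over (s4, s2, s1, s3) gives {out.1, s1.1} {out.2, s3.1} {s1.2} {s2.1, s2.2} {s3.2} {s4.1} {s4.2}, out.j being that stage's outer ports


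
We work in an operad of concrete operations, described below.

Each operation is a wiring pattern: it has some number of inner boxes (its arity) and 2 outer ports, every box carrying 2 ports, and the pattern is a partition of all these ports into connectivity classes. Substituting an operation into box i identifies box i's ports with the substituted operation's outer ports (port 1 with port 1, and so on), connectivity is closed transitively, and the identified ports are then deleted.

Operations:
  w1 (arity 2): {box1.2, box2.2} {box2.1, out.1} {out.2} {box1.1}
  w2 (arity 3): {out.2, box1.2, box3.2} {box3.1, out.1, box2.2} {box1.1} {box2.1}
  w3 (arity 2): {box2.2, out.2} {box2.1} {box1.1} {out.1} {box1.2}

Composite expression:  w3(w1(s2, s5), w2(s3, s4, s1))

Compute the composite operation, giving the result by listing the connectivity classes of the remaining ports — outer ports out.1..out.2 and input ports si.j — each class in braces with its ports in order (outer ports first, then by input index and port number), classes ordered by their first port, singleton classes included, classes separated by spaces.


{out.1} {out.2, s1.2, s3.2} {s1.1, s4.2} {s2.1} {s2.2, s5.2} {s3.1} {s4.1} {s5.1}

After gluing at w3, chains via deleted ports link the s-ports.
stage w1: inputs (s2, s5), connectivity {out.1, s5.1} {out.2} {s2.1} {s2.2, s5.2}, out.j its boundary
stage w2: inputs (s3, s4, s1), connectivity {out.1, s1.1, s4.2} {out.2, s1.2, s3.2} {s3.1} {s4.1}, out.j its boundary
stage w3: inputs (s2, s5, s3, s4, s1), connectivity {out.1} {out.2, s1.2, s3.2} {s1.1, s4.2} {s2.1} {s2.2, s5.2} {s3.1} {s4.1} {s5.1}, out.j its boundary


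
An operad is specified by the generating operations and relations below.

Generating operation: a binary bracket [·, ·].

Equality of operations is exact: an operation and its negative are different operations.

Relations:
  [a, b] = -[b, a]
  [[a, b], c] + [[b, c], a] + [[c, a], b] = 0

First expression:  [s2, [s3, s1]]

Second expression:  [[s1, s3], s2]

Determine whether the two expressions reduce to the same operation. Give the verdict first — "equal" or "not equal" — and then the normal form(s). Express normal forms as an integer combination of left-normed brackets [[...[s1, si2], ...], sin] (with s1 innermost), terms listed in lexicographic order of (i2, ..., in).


equal — both sides give [[s1, s3], s2]


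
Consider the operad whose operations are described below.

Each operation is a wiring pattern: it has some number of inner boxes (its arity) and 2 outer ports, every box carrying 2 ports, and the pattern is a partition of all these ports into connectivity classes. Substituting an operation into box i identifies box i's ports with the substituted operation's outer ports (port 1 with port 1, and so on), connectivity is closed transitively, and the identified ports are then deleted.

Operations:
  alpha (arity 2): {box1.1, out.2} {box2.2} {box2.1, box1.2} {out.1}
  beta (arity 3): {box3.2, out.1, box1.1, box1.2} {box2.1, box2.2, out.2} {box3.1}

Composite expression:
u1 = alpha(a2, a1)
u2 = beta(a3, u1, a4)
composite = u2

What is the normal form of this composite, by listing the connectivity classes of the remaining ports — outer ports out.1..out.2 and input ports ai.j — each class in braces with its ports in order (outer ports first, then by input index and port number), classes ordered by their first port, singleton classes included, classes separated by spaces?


After gluing at beta, chains via deleted ports link the a-ports.
stage alpha: inputs (a2, a1), connectivity {out.1} {out.2, a2.1} {a1.1, a2.2} {a1.2}, out.j its boundary
stage beta: inputs (a3, a2, a1, a4), connectivity {out.1, a3.1, a3.2, a4.2} {out.2, a2.1} {a1.1, a2.2} {a1.2} {a4.1}, out.j its boundary

{out.1, a3.1, a3.2, a4.2} {out.2, a2.1} {a1.1, a2.2} {a1.2} {a4.1}


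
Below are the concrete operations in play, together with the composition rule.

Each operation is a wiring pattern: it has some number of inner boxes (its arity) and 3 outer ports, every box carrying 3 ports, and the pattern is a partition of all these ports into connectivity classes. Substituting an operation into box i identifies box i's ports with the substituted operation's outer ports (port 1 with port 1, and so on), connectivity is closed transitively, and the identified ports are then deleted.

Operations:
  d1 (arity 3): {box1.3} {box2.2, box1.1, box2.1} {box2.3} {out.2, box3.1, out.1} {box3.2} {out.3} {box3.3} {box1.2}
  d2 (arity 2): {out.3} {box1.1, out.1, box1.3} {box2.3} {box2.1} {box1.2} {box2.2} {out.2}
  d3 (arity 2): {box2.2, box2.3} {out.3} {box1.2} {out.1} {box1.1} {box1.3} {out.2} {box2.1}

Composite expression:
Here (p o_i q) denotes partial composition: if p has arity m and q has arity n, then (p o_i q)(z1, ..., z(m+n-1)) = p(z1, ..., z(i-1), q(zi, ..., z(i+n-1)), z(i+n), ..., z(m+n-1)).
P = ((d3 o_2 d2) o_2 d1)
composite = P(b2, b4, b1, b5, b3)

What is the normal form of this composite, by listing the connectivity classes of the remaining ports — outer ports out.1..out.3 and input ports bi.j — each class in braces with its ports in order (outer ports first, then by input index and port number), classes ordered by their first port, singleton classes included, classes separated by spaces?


{out.1} {out.2} {out.3} {b1.1, b1.2, b4.1} {b1.3} {b2.1} {b2.2} {b2.3} {b3.1} {b3.2} {b3.3} {b4.2} {b4.3} {b5.1} {b5.2} {b5.3}


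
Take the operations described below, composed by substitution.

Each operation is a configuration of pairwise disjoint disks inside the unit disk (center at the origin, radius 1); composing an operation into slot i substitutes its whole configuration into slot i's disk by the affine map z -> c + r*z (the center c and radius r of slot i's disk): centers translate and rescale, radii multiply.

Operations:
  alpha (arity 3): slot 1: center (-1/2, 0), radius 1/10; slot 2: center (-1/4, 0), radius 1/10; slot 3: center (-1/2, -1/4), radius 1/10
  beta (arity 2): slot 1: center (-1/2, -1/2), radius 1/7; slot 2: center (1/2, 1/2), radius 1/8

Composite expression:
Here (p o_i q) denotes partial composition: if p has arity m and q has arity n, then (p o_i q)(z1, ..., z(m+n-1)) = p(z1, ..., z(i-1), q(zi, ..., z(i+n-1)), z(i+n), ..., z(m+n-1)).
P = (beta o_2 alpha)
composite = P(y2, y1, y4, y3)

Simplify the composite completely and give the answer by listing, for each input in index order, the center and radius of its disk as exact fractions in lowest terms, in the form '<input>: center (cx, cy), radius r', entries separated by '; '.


y1: center (7/16, 1/2), radius 1/80; y2: center (-1/2, -1/2), radius 1/7; y3: center (7/16, 15/32), radius 1/80; y4: center (15/32, 1/2), radius 1/80

Below beta, radii multiply path by path; the y-disk centers shift.
for y2, the 1-step affine chain lands on center (-1/2, -1/2), radius 1/7
for y1, the 2-step affine chain lands on center (7/16, 1/2), radius 1/80
for y4, the 2-step affine chain lands on center (15/32, 1/2), radius 1/80
for y3, the 2-step affine chain lands on center (7/16, 15/32), radius 1/80


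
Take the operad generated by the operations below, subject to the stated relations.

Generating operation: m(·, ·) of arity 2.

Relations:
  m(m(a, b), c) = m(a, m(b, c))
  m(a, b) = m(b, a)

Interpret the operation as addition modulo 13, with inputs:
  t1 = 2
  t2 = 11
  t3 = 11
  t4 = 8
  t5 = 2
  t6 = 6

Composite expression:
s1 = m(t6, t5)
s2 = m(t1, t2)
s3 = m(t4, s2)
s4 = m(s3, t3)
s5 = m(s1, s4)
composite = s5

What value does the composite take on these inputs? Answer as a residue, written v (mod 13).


m(t6, t5) = 8
m(t1, t2) = 0
m(t4, m(t1, t2)) = 8
m(m(t4, m(t1, t2)), t3) = 6
m(m(t6, t5), m(m(t4, m(t1, t2)), t3)) = 1

1 (mod 13)


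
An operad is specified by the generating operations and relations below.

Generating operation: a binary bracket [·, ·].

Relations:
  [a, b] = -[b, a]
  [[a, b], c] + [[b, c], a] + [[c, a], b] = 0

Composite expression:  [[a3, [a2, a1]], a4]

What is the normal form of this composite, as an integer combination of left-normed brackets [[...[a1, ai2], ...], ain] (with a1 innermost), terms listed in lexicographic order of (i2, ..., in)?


[[[a1, a2], a3], a4]

A multilinear Lie element is pinned by a1-initial words (a1 innermost).
Composite bracket: [[a3, [a2, a1]], a4]
Each bracket splits as ab - ba, giving 8 signed words (2^3 = 8).
Only words starting with a1 matter:
  a1a2a3a4 appears with sign +1, giving the term +[[[a1, a2], a3], a4]


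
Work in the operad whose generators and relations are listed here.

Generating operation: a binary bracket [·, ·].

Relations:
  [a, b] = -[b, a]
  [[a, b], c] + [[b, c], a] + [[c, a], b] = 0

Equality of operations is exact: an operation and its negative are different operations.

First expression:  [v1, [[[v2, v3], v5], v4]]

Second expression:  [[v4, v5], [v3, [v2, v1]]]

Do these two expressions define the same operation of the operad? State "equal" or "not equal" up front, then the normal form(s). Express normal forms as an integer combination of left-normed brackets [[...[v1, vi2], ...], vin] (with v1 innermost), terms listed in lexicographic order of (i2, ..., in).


not equal: they reduce to [[[[v1, v2], v3], v5], v4] - [[[[v1, v3], v2], v5], v4] - [[[[v1, v4], v2], v3], v5] + [[[[v1, v4], v3], v2], v5] + [[[[v1, v4], v5], v2], v3] - [[[[v1, v4], v5], v3], v2] - [[[[v1, v5], v2], v3], v4] + [[[[v1, v5], v3], v2], v4] and -[[[[v1, v2], v3], v4], v5] + [[[[v1, v2], v3], v5], v4]

The first expression, normalized: [[[[v1, v2], v3], v5], v4] - [[[[v1, v3], v2], v5], v4] - [[[[v1, v4], v2], v3], v5] + [[[[v1, v4], v3], v2], v5] + [[[[v1, v4], v5], v2], v3] - [[[[v1, v4], v5], v3], v2] - [[[[v1, v5], v2], v3], v4] + [[[[v1, v5], v3], v2], v4]
The second expression, normalized: -[[[[v1, v2], v3], v4], v5] + [[[[v1, v2], v3], v5], v4]
No match — not equal.


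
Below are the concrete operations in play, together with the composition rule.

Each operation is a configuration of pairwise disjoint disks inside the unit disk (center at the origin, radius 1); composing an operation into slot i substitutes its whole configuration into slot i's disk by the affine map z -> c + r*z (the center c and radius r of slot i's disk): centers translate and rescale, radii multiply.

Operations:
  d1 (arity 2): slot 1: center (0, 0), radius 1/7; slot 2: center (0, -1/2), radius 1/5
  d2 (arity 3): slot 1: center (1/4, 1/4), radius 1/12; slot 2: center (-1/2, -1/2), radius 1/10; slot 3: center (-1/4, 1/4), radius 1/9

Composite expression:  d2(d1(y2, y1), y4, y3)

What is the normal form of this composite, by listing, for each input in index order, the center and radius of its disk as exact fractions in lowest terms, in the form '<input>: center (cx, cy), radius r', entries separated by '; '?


y1: center (1/4, 5/24), radius 1/60; y2: center (1/4, 1/4), radius 1/84; y3: center (-1/4, 1/4), radius 1/9; y4: center (-1/2, -1/2), radius 1/10

Only the slot chain above each y matters under d2; compose those maps.
y2: after 2 affine steps, its disk has center (1/4, 1/4), radius 1/84
y1: after 2 affine steps, its disk has center (1/4, 5/24), radius 1/60
y4: after 1 affine step, its disk has center (-1/2, -1/2), radius 1/10
y3: after 1 affine step, its disk has center (-1/4, 1/4), radius 1/9


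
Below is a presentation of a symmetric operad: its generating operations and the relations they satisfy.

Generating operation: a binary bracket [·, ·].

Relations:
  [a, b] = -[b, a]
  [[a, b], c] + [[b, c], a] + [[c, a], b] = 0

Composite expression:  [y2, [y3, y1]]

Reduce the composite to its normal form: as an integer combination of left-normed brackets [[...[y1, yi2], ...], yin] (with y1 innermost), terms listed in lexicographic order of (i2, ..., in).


[[y1, y3], y2]

Skip Jacobi rewriting: expand, keep y1-initial words, read off terms.
Composite bracket: [y2, [y3, y1]]
Expanding via [a, b] = ab - ba: 4 signed words (2^2 = 4).
Collect the words opening with y1:
  from y1y3y2, sign +1: term +[[y1, y3], y2]


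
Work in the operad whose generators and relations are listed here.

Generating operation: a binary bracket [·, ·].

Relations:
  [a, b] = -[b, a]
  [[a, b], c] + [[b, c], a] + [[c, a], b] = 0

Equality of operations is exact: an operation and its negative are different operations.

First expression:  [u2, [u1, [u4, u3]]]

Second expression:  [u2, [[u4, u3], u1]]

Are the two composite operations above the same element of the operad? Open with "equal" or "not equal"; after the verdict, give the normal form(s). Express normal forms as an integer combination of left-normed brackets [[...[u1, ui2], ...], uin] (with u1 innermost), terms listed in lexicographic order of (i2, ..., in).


The first expression reduces to [[[u1, u3], u4], u2] - [[[u1, u4], u3], u2]
The second expression reduces to -[[[u1, u3], u4], u2] + [[[u1, u4], u3], u2]
They disagree, so not equal.

not equal — first [[[u1, u3], u4], u2] - [[[u1, u4], u3], u2], second -[[[u1, u3], u4], u2] + [[[u1, u4], u3], u2]


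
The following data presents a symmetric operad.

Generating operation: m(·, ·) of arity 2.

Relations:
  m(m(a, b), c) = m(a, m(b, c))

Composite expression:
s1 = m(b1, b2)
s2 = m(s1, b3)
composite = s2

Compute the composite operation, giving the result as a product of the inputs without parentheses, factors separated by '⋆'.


b1 ⋆ b2 ⋆ b3

Key point: m is associative — brackets drop, the b-order remains.
m(b1, b2) flattens to b1 ⋆ b2
m(m(b1, b2), b3) flattens to b1 ⋆ b2 ⋆ b3


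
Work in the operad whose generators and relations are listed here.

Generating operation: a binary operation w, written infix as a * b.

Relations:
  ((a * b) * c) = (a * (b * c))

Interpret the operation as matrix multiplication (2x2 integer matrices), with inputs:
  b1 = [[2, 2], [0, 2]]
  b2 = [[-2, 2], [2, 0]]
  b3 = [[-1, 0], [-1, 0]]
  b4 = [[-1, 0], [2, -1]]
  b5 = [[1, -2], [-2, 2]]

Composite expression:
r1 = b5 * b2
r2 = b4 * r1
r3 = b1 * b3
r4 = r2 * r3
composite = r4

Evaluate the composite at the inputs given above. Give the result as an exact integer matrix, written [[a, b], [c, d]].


[[-20, 0], [64, 0]]

(b5 * b2) = [[-6, 2], [8, -4]]
(b4 * (b5 * b2)) = [[6, -2], [-20, 8]]
(b1 * b3) = [[-4, 0], [-2, 0]]
((b4 * (b5 * b2)) * (b1 * b3)) = [[-20, 0], [64, 0]]


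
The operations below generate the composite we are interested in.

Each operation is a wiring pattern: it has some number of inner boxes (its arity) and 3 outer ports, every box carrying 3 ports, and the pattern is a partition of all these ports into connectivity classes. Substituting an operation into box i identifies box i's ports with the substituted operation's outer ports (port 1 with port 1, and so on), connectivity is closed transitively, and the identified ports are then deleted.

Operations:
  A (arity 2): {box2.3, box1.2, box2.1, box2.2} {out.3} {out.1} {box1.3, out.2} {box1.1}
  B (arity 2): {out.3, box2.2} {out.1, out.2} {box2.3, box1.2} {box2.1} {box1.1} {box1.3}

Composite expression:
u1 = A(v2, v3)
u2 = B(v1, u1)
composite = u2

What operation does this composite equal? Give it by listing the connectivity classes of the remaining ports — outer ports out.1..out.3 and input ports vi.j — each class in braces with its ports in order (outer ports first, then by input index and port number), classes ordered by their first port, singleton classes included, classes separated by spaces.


Reachability decides: close wires over B-identified ports.
the subtree at A composes to {out.1} {out.2, v2.3} {out.3} {v2.1} {v2.2, v3.1, v3.2, v3.3} on (v2, v3); out.j = own outer ports
the subtree at B composes to {out.1, out.2} {out.3, v2.3} {v1.1} {v1.2} {v1.3} {v2.1} {v2.2, v3.1, v3.2, v3.3} on (v1, v2, v3); out.j = own outer ports

{out.1, out.2} {out.3, v2.3} {v1.1} {v1.2} {v1.3} {v2.1} {v2.2, v3.1, v3.2, v3.3}


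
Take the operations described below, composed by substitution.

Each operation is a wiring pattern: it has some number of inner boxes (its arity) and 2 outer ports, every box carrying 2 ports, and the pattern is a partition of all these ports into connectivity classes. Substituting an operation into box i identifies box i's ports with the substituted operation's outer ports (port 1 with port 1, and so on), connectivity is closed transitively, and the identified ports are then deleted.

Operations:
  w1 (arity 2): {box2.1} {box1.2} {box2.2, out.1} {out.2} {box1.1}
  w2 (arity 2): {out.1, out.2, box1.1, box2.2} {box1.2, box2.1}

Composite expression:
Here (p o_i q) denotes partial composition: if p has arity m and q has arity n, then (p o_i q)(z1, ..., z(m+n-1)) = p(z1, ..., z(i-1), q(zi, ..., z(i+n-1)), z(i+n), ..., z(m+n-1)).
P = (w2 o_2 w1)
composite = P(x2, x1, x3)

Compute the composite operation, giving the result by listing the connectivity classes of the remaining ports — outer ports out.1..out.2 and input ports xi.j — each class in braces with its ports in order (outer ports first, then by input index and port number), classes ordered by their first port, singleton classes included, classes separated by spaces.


{out.1, out.2, x2.1} {x1.1} {x1.2} {x2.2, x3.2} {x3.1}

Treat the ports identified at w2 as solder joints: merge, then drop.
w1 over (x1, x3) gives {out.1, x3.2} {out.2} {x1.1} {x1.2} {x3.1}, out.j being that stage's outer ports
w2 over (x2, x1, x3) gives {out.1, out.2, x2.1} {x1.1} {x1.2} {x2.2, x3.2} {x3.1}, out.j being that stage's outer ports


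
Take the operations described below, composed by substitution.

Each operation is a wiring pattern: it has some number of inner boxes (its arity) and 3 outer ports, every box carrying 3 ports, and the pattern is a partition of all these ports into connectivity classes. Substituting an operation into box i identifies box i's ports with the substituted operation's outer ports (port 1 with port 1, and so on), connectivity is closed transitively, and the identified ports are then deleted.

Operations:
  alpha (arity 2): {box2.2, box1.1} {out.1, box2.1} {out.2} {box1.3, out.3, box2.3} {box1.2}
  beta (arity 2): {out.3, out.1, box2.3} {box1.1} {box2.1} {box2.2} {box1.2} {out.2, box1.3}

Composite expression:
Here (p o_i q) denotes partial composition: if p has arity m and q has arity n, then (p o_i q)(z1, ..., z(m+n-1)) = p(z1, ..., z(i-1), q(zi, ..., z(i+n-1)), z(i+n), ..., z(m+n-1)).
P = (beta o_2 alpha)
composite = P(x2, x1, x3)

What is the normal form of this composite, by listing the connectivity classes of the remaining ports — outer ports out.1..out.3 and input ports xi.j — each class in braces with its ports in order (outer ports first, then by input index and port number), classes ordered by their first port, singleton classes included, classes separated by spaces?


{out.1, out.3, x1.3, x3.3} {out.2, x2.3} {x1.1, x3.2} {x1.2} {x2.1} {x2.2} {x3.1}

Treat the ports identified at beta as solder joints: merge, then drop.
through alpha, on inputs (x1, x3): {out.1, x3.1} {out.2} {out.3, x1.3, x3.3} {x1.1, x3.2} {x1.2} (out.j = stage outer ports)
through beta, on inputs (x2, x1, x3): {out.1, out.3, x1.3, x3.3} {out.2, x2.3} {x1.1, x3.2} {x1.2} {x2.1} {x2.2} {x3.1} (out.j = stage outer ports)


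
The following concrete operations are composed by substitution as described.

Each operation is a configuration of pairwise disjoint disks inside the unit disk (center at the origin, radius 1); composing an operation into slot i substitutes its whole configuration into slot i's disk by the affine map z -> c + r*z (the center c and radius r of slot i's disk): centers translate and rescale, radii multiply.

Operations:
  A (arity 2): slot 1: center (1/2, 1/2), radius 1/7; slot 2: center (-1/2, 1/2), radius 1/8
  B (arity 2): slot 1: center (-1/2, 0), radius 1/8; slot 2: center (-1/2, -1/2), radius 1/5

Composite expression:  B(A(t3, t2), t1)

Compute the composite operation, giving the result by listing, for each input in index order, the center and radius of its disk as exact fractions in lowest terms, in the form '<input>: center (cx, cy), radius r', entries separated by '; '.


t1: center (-1/2, -1/2), radius 1/5; t2: center (-9/16, 1/16), radius 1/64; t3: center (-7/16, 1/16), radius 1/56

Follow each t-input down from B: c' goes to c + r*c', radius to r*r'.
t3 passes through 2 substitutions, ending at center (-7/16, 1/16), radius 1/56
t2 passes through 2 substitutions, ending at center (-9/16, 1/16), radius 1/64
t1 passes through 1 substitution, ending at center (-1/2, -1/2), radius 1/5


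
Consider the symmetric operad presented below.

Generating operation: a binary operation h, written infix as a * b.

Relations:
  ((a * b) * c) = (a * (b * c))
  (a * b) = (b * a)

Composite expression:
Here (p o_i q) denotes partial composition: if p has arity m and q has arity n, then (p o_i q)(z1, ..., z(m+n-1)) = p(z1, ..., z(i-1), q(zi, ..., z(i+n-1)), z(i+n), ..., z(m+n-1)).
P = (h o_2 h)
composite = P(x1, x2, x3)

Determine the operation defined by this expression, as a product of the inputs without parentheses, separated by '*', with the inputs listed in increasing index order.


x1 * x2 * x3

Reordering under h is free, so list the x-inputs canonically.
(x2 * x3) unparenthesizes to x2 * x3
(x1 * (x2 * x3)) unparenthesizes to x1 * x2 * x3
putting the inputs in ascending order: x1 * x2 * x3


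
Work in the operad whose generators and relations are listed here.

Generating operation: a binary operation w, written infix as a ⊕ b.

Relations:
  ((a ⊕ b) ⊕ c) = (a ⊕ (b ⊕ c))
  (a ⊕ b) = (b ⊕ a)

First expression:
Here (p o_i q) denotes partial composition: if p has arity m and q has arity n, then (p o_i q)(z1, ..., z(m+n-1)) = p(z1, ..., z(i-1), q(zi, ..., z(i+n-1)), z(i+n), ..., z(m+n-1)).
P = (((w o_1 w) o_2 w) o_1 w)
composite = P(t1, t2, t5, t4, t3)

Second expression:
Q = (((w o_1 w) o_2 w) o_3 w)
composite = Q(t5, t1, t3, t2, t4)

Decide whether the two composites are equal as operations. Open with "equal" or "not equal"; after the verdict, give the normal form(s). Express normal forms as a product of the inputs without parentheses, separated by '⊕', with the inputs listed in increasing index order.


The first expression reduces to t1 ⊕ t2 ⊕ t3 ⊕ t4 ⊕ t5
The second expression reduces to t1 ⊕ t2 ⊕ t3 ⊕ t4 ⊕ t5
Same normal form: equal.

equal: each reduces to t1 ⊕ t2 ⊕ t3 ⊕ t4 ⊕ t5


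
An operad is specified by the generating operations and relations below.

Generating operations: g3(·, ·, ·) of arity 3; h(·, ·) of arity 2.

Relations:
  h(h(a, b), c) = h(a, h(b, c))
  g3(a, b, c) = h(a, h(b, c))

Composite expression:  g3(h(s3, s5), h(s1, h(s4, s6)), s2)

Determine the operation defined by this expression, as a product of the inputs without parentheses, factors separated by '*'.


s3 * s5 * s1 * s4 * s6 * s2


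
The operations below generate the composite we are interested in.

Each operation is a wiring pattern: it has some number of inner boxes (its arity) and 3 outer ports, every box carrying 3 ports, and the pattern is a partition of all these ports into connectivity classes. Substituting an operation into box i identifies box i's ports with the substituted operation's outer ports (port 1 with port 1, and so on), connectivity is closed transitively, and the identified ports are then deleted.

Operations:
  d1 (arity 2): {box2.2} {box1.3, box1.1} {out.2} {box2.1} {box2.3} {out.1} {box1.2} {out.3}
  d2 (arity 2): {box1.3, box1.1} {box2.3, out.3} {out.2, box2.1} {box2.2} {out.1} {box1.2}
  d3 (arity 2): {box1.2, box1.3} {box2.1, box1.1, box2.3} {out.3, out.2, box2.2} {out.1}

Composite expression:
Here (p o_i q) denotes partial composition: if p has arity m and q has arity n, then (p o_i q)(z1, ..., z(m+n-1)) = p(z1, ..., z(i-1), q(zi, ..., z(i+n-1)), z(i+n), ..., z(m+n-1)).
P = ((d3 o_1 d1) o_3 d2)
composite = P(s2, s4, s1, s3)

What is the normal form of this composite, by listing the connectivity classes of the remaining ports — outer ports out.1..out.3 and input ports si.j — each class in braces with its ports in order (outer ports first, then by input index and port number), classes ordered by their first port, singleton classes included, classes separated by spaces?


Treat the ports identified at d3 as solder joints: merge, then drop.
composing d1 on (s2, s4), with out.j its own outer ports: {out.1} {out.2} {out.3} {s2.1, s2.3} {s2.2} {s4.1} {s4.2} {s4.3}
composing d2 on (s1, s3), with out.j its own outer ports: {out.1} {out.2, s3.1} {out.3, s3.3} {s1.1, s1.3} {s1.2} {s3.2}
composing d3 on (s2, s4, s1, s3), with out.j its own outer ports: {out.1} {out.2, out.3, s3.1} {s1.1, s1.3} {s1.2} {s2.1, s2.3} {s2.2} {s3.2} {s3.3} {s4.1} {s4.2} {s4.3}

{out.1} {out.2, out.3, s3.1} {s1.1, s1.3} {s1.2} {s2.1, s2.3} {s2.2} {s3.2} {s3.3} {s4.1} {s4.2} {s4.3}


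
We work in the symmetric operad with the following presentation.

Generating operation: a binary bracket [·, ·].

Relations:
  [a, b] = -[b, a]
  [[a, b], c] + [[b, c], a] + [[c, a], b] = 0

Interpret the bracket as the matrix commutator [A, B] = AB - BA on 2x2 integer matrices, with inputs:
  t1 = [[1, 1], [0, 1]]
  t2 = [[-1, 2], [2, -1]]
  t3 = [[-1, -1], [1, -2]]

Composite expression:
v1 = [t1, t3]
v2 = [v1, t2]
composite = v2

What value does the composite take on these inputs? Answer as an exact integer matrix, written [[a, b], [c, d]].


[[-2, 4], [-4, 2]]


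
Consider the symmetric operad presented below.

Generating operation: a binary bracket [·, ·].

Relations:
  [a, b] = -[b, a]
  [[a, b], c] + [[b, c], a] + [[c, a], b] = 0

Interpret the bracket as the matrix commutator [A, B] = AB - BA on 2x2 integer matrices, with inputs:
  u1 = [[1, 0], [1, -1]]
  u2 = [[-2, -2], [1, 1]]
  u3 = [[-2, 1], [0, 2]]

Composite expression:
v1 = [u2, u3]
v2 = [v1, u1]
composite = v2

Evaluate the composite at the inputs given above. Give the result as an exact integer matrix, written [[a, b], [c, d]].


[u2, u3] = [[-1, -11], [-4, 1]]
[[u2, u3], u1] = [[-11, 22], [-6, 11]]

[[-11, 22], [-6, 11]]


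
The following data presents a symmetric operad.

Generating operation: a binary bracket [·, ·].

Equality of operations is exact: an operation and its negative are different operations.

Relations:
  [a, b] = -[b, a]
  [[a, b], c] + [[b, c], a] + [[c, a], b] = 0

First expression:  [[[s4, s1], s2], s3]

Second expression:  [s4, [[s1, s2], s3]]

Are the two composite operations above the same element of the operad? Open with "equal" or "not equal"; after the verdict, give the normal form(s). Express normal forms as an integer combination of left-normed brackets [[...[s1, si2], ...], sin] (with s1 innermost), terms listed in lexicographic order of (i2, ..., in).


not equal; first: -[[[s1, s4], s2], s3]; second: -[[[s1, s2], s3], s4]

The first composite normalizes to -[[[s1, s4], s2], s3]
The second composite normalizes to -[[[s1, s2], s3], s4]
Distinct normal forms: not equal.


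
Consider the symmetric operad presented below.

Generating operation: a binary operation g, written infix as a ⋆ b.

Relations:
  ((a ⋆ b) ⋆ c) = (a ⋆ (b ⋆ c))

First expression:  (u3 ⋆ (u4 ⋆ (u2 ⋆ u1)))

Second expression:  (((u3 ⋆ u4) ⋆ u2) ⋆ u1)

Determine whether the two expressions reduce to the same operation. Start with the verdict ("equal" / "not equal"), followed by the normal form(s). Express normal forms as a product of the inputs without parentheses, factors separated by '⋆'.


equal: each reduces to u3 ⋆ u4 ⋆ u2 ⋆ u1


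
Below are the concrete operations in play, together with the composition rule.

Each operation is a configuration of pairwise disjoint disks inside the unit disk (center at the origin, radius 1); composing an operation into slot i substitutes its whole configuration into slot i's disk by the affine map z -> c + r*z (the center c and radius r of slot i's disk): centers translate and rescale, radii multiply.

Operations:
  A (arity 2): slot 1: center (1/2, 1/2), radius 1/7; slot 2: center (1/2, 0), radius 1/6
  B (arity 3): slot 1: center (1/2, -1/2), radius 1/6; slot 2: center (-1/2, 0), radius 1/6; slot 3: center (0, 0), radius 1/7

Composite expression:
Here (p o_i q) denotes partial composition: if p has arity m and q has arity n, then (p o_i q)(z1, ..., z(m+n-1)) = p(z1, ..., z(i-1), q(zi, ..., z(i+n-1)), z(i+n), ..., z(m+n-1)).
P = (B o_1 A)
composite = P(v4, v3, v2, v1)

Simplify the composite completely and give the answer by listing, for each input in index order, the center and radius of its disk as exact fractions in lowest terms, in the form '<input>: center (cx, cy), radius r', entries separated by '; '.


v1: center (0, 0), radius 1/7; v2: center (-1/2, 0), radius 1/6; v3: center (7/12, -1/2), radius 1/36; v4: center (7/12, -5/12), radius 1/42


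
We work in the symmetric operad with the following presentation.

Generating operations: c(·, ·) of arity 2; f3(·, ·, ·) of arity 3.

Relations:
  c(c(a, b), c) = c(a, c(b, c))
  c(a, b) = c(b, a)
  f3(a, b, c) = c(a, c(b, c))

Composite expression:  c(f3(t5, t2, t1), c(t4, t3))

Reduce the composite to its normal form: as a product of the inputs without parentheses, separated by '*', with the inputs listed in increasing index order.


Both nesting and order wash out for c; what remains is which t's occur.
f3(t5, t2, t1) unparenthesizes to t5 * t2 * t1
c(t4, t3) unparenthesizes to t4 * t3
c(f3(t5, t2, t1), c(t4, t3)) unparenthesizes to t5 * t2 * t1 * t4 * t3
sorting the factors by input index: t1 * t2 * t3 * t4 * t5

t1 * t2 * t3 * t4 * t5


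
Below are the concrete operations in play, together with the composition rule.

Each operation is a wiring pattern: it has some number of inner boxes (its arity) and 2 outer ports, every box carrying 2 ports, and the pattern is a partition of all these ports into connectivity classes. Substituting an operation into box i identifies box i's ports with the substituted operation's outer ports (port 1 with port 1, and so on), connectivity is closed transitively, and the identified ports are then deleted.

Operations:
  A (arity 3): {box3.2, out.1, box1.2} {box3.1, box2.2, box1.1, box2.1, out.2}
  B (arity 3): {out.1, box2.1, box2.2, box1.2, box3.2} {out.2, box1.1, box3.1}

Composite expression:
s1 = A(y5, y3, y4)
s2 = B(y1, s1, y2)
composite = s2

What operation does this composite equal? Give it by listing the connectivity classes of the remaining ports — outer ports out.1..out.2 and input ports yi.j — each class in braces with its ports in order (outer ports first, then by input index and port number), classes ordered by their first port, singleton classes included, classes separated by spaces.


Reachability decides: close wires over B-identified ports.
through A, on inputs (y5, y3, y4): {out.1, y4.2, y5.2} {out.2, y3.1, y3.2, y4.1, y5.1} (out.j = stage outer ports)
through B, on inputs (y1, y5, y3, y4, y2): {out.1, y1.2, y2.2, y3.1, y3.2, y4.1, y4.2, y5.1, y5.2} {out.2, y1.1, y2.1} (out.j = stage outer ports)

{out.1, y1.2, y2.2, y3.1, y3.2, y4.1, y4.2, y5.1, y5.2} {out.2, y1.1, y2.1}


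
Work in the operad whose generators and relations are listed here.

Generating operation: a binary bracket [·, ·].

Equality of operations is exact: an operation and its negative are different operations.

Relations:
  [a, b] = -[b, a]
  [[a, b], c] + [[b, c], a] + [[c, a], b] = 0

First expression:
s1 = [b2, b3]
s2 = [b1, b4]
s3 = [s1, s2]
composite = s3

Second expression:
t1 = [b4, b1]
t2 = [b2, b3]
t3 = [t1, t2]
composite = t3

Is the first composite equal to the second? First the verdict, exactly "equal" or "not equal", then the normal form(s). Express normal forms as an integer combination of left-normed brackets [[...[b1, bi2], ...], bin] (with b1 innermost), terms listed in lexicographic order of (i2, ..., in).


equal — both sides give -[[[b1, b4], b2], b3] + [[[b1, b4], b3], b2]

The first composite normalizes to -[[[b1, b4], b2], b3] + [[[b1, b4], b3], b2]
The second composite normalizes to -[[[b1, b4], b2], b3] + [[[b1, b4], b3], b2]
Both agree, so they are equal.
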